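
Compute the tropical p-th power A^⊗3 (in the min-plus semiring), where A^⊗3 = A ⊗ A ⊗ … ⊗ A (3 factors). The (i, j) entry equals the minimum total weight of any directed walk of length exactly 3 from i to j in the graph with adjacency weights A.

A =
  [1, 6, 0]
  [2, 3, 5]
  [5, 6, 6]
A^⊗3 =
  [3, 7, 2]
  [4, 8, 3]
  [7, 11, 6]

Each entry (A^⊗3)_ij equals the minimum over all length-3 walks i = v_0 → v_1 → … → v_3 = j of Σ_t A[v_t][v_{t+1}]. For example, for (i, j) = (0, 2) we minimise over 9 possible intermediate vertex sequences; the minimum is 2, attained along the walk 0 → 0 → 0 → 2.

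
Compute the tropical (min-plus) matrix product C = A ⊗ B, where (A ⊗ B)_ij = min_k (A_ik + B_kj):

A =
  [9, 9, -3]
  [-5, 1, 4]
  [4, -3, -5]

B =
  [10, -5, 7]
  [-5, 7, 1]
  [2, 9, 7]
A ⊗ B =
  [-1, 4, 4]
  [-4, -10, 2]
  [-8, -1, -2]

Apply the min-plus product entry-by-entry:
  C[0][0] = min over k of (A[0][0] + B[0][0] = 9 + 10 = 19, A[0][1] + B[1][0] = 9 + -5 = 4, A[0][2] + B[2][0] = -3 + 2 = -1) = -1 (attained at k = 2)
  C[0][1] = min over k of (A[0][0] + B[0][1] = 9 + -5 = 4, A[0][1] + B[1][1] = 9 + 7 = 16, A[0][2] + B[2][1] = -3 + 9 = 6) = 4 (attained at k = 0)
  C[0][2] = min over k of (A[0][0] + B[0][2] = 9 + 7 = 16, A[0][1] + B[1][2] = 9 + 1 = 10, A[0][2] + B[2][2] = -3 + 7 = 4) = 4 (attained at k = 2)
  C[1][0] = min over k of (A[1][0] + B[0][0] = -5 + 10 = 5, A[1][1] + B[1][0] = 1 + -5 = -4, A[1][2] + B[2][0] = 4 + 2 = 6) = -4 (attained at k = 1)
  C[1][1] = min over k of (A[1][0] + B[0][1] = -5 + -5 = -10, A[1][1] + B[1][1] = 1 + 7 = 8, A[1][2] + B[2][1] = 4 + 9 = 13) = -10 (attained at k = 0)
  C[1][2] = min over k of (A[1][0] + B[0][2] = -5 + 7 = 2, A[1][1] + B[1][2] = 1 + 1 = 2, A[1][2] + B[2][2] = 4 + 7 = 11) = 2 (attained at k = 0)
  C[2][0] = min over k of (A[2][0] + B[0][0] = 4 + 10 = 14, A[2][1] + B[1][0] = -3 + -5 = -8, A[2][2] + B[2][0] = -5 + 2 = -3) = -8 (attained at k = 1)
  C[2][1] = min over k of (A[2][0] + B[0][1] = 4 + -5 = -1, A[2][1] + B[1][1] = -3 + 7 = 4, A[2][2] + B[2][1] = -5 + 9 = 4) = -1 (attained at k = 0)
  C[2][2] = min over k of (A[2][0] + B[0][2] = 4 + 7 = 11, A[2][1] + B[1][2] = -3 + 1 = -2, A[2][2] + B[2][2] = -5 + 7 = 2) = -2 (attained at k = 1)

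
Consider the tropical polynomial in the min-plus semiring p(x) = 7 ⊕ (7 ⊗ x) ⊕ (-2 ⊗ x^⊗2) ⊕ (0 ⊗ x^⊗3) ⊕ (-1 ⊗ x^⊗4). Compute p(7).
p(7) = 7

A tropical monomial a ⊗ x^⊗i evaluates to a + i · x. Evaluating each term at x = 7:
  Term 0 contributes 7 + 0 · 7 = 7
  Term 1 contributes 7 + 1 · 7 = 14
  Term 2 contributes -2 + 2 · 7 = 12
  Term 3 contributes 0 + 3 · 7 = 21
  Term 4 contributes -1 + 4 · 7 = 27
p(7) = ⊕ of these = min[7, 14, 12, 21, 27] = 7.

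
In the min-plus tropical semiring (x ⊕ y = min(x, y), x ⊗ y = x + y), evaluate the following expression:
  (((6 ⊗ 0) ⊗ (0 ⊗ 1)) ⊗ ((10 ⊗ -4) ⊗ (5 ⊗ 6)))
(((6 ⊗ 0) ⊗ (0 ⊗ 1)) ⊗ ((10 ⊗ -4) ⊗ (5 ⊗ 6))) = 24

Expand innermost to outermost. Recall ⊕ takes the minimum of its arguments and ⊗ takes their sum. Working out the expression (((6 ⊗ 0) ⊗ (0 ⊗ 1)) ⊗ ((10 ⊗ -4) ⊗ (5 ⊗ 6))) gives 24.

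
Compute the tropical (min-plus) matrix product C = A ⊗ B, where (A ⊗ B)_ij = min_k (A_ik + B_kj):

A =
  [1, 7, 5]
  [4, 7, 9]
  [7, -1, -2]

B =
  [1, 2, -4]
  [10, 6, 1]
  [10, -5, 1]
A ⊗ B =
  [2, 0, -3]
  [5, 4, 0]
  [8, -7, -1]

Apply the min-plus product entry-by-entry:
  C[0][0] = min over k of (A[0][0] + B[0][0] = 1 + 1 = 2, A[0][1] + B[1][0] = 7 + 10 = 17, A[0][2] + B[2][0] = 5 + 10 = 15) = 2 (attained at k = 0)
  C[0][1] = min over k of (A[0][0] + B[0][1] = 1 + 2 = 3, A[0][1] + B[1][1] = 7 + 6 = 13, A[0][2] + B[2][1] = 5 + -5 = 0) = 0 (attained at k = 2)
  C[0][2] = min over k of (A[0][0] + B[0][2] = 1 + -4 = -3, A[0][1] + B[1][2] = 7 + 1 = 8, A[0][2] + B[2][2] = 5 + 1 = 6) = -3 (attained at k = 0)
  C[1][0] = min over k of (A[1][0] + B[0][0] = 4 + 1 = 5, A[1][1] + B[1][0] = 7 + 10 = 17, A[1][2] + B[2][0] = 9 + 10 = 19) = 5 (attained at k = 0)
  C[1][1] = min over k of (A[1][0] + B[0][1] = 4 + 2 = 6, A[1][1] + B[1][1] = 7 + 6 = 13, A[1][2] + B[2][1] = 9 + -5 = 4) = 4 (attained at k = 2)
  C[1][2] = min over k of (A[1][0] + B[0][2] = 4 + -4 = 0, A[1][1] + B[1][2] = 7 + 1 = 8, A[1][2] + B[2][2] = 9 + 1 = 10) = 0 (attained at k = 0)
  C[2][0] = min over k of (A[2][0] + B[0][0] = 7 + 1 = 8, A[2][1] + B[1][0] = -1 + 10 = 9, A[2][2] + B[2][0] = -2 + 10 = 8) = 8 (attained at k = 0)
  C[2][1] = min over k of (A[2][0] + B[0][1] = 7 + 2 = 9, A[2][1] + B[1][1] = -1 + 6 = 5, A[2][2] + B[2][1] = -2 + -5 = -7) = -7 (attained at k = 2)
  C[2][2] = min over k of (A[2][0] + B[0][2] = 7 + -4 = 3, A[2][1] + B[1][2] = -1 + 1 = 0, A[2][2] + B[2][2] = -2 + 1 = -1) = -1 (attained at k = 2)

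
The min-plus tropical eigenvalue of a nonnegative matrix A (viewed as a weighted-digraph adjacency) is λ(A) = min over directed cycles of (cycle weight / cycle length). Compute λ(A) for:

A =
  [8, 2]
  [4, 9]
λ(A) = 3

Enumerate directed cycles and compute their means (weight / length). Sample:
  cycle 0 → 0: weight = 8, length = 1, mean = 8/1 ≈ 8.000
  cycle 1 → 1: weight = 9, length = 1, mean = 9/1 ≈ 9.000
  cycle 0 → 1 → 0: weight = 6, length = 2, mean = 6/2 ≈ 3.000
  cycle 1 → 0 → 1: weight = 6, length = 2, mean = 6/2 ≈ 3.000
Minimum mean = 3.000, attained e.g. along the cycle 0 → 1 → 0 with weight 6 and length 2. So λ(A) = 6/2 = 3.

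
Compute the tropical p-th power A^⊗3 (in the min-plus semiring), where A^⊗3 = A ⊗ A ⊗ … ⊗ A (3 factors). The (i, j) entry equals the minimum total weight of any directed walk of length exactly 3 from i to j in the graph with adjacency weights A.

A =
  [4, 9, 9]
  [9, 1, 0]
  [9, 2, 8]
A^⊗3 =
  [12, 11, 10]
  [10, 3, 2]
  [11, 4, 3]

Each entry (A^⊗3)_ij equals the minimum over all length-3 walks i = v_0 → v_1 → … → v_3 = j of Σ_t A[v_t][v_{t+1}]. For example, for (i, j) = (0, 2) we minimise over 9 possible intermediate vertex sequences; the minimum is 10, attained along the walk 0 → 1 → 1 → 2.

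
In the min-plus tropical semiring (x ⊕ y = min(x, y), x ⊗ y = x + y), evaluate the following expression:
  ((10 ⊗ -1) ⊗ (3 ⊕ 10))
((10 ⊗ -1) ⊗ (3 ⊕ 10)) = 12

Expand innermost to outermost. Recall ⊕ takes the minimum of its arguments and ⊗ takes their sum. Working out the expression ((10 ⊗ -1) ⊗ (3 ⊕ 10)) gives 12.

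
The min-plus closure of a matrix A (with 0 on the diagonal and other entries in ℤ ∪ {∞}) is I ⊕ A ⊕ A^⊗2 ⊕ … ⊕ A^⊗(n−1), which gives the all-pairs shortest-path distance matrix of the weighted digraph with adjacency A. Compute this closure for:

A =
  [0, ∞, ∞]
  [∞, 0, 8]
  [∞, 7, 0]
Closure =
  [0, ∞, ∞]
  [∞, 0, 8]
  [∞, 7, 0]

This is the Floyd-Warshall all-pairs shortest-path computation. For each intermediate vertex k = 0, 1, …, 2, update dist[i][j] ← min(dist[i][j], dist[i][k] + dist[k][j]). The final matrix gives, for each (i, j), the minimum total weight of any directed path from i to j (possibly empty when i = j).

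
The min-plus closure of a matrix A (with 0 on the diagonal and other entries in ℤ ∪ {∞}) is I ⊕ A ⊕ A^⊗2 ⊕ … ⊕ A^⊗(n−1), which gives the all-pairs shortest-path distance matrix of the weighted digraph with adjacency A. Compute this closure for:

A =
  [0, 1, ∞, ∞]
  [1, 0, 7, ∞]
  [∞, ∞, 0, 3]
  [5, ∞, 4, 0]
Closure =
  [0, 1, 8, 11]
  [1, 0, 7, 10]
  [8, 9, 0, 3]
  [5, 6, 4, 0]

This is the Floyd-Warshall all-pairs shortest-path computation. For each intermediate vertex k = 0, 1, …, 3, update dist[i][j] ← min(dist[i][j], dist[i][k] + dist[k][j]). The final matrix gives, for each (i, j), the minimum total weight of any directed path from i to j (possibly empty when i = j).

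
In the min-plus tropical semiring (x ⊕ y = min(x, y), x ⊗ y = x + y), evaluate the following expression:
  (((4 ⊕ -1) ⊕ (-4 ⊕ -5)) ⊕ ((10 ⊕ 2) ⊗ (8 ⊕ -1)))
(((4 ⊕ -1) ⊕ (-4 ⊕ -5)) ⊕ ((10 ⊕ 2) ⊗ (8 ⊕ -1))) = -5

Expand innermost to outermost. Recall ⊕ takes the minimum of its arguments and ⊗ takes their sum. Working out the expression (((4 ⊕ -1) ⊕ (-4 ⊕ -5)) ⊕ ((10 ⊕ 2) ⊗ (8 ⊕ -1))) gives -5.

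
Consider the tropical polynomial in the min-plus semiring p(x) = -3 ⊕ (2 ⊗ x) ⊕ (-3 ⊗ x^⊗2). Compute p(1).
p(1) = -3

A tropical monomial a ⊗ x^⊗i evaluates to a + i · x. Evaluating each term at x = 1:
  Term 0 contributes -3 + 0 · 1 = -3
  Term 1 contributes 2 + 1 · 1 = 3
  Term 2 contributes -3 + 2 · 1 = -1
p(1) = ⊕ of these = min[-3, 3, -1] = -3.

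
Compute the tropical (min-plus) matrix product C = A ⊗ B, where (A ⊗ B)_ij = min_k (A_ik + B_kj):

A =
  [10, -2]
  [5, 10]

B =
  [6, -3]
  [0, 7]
A ⊗ B =
  [-2, 5]
  [10, 2]

Apply the min-plus product entry-by-entry:
  C[0][0] = min over k of (A[0][0] + B[0][0] = 10 + 6 = 16, A[0][1] + B[1][0] = -2 + 0 = -2) = -2 (attained at k = 1)
  C[0][1] = min over k of (A[0][0] + B[0][1] = 10 + -3 = 7, A[0][1] + B[1][1] = -2 + 7 = 5) = 5 (attained at k = 1)
  C[1][0] = min over k of (A[1][0] + B[0][0] = 5 + 6 = 11, A[1][1] + B[1][0] = 10 + 0 = 10) = 10 (attained at k = 1)
  C[1][1] = min over k of (A[1][0] + B[0][1] = 5 + -3 = 2, A[1][1] + B[1][1] = 10 + 7 = 17) = 2 (attained at k = 0)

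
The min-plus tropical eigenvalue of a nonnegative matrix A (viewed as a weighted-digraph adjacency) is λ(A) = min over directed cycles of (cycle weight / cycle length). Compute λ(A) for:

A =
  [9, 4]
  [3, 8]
λ(A) = 7/2

Enumerate directed cycles and compute their means (weight / length). Sample:
  cycle 0 → 0: weight = 9, length = 1, mean = 9/1 ≈ 9.000
  cycle 1 → 1: weight = 8, length = 1, mean = 8/1 ≈ 8.000
  cycle 0 → 1 → 0: weight = 7, length = 2, mean = 7/2 ≈ 3.500
  cycle 1 → 0 → 1: weight = 7, length = 2, mean = 7/2 ≈ 3.500
Minimum mean = 3.500, attained e.g. along the cycle 0 → 1 → 0 with weight 7 and length 2. So λ(A) = 7/2 = 7/2.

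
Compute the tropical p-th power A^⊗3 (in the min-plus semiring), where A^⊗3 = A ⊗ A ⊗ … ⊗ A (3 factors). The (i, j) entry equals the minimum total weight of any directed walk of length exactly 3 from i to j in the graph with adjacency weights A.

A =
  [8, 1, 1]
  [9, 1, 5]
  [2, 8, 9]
A^⊗3 =
  [8, 3, 4]
  [8, 3, 7]
  [5, 4, 8]

Each entry (A^⊗3)_ij equals the minimum over all length-3 walks i = v_0 → v_1 → … → v_3 = j of Σ_t A[v_t][v_{t+1}]. For example, for (i, j) = (0, 2) we minimise over 9 possible intermediate vertex sequences; the minimum is 4, attained along the walk 0 → 2 → 0 → 2.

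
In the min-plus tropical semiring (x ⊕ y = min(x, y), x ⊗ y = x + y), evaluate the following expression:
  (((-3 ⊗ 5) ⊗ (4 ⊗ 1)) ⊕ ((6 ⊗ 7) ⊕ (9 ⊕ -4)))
(((-3 ⊗ 5) ⊗ (4 ⊗ 1)) ⊕ ((6 ⊗ 7) ⊕ (9 ⊕ -4))) = -4

Expand innermost to outermost. Recall ⊕ takes the minimum of its arguments and ⊗ takes their sum. Working out the expression (((-3 ⊗ 5) ⊗ (4 ⊗ 1)) ⊕ ((6 ⊗ 7) ⊕ (9 ⊕ -4))) gives -4.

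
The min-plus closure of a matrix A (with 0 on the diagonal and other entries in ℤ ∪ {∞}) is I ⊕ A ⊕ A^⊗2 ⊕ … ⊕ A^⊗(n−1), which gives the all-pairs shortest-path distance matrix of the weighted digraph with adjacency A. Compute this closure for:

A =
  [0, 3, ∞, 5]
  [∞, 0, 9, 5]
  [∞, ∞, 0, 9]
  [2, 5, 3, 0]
Closure =
  [0, 3, 8, 5]
  [7, 0, 8, 5]
  [11, 14, 0, 9]
  [2, 5, 3, 0]

This is the Floyd-Warshall all-pairs shortest-path computation. For each intermediate vertex k = 0, 1, …, 3, update dist[i][j] ← min(dist[i][j], dist[i][k] + dist[k][j]). The final matrix gives, for each (i, j), the minimum total weight of any directed path from i to j (possibly empty when i = j).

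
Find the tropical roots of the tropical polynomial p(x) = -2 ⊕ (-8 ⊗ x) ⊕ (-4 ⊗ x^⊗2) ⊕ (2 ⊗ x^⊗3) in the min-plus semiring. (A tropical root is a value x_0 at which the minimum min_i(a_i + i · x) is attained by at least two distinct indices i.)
Roots: {-6, -4, 6}

Each tropical root is a break point of the lower envelope of the lines y = a_i + i · x (there are 4 lines, with slopes 0, 1, ..., 3). Only the lines that attain the minimum somewhere contribute to roots; other lines are dominated. Here the surviving (envelope) indices are i = 3, i = 2, i = 1, i = 0.
Intersections between consecutive envelope lines give the roots: for adjacent envelope indices i < j the intersection is x = (a_i − a_j) / (j − i). Reading off the sorted break points: {-6, -4, 6}.
Verification: at each break x_0, at least two indices attain the minimum of min_i(a_i + i · x_0).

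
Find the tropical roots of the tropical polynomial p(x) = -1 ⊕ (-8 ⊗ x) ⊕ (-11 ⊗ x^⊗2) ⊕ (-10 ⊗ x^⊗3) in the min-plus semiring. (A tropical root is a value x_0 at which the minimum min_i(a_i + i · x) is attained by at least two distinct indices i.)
Roots: {-1, 3, 7}

Each tropical root is a break point of the lower envelope of the lines y = a_i + i · x (there are 4 lines, with slopes 0, 1, ..., 3). Only the lines that attain the minimum somewhere contribute to roots; other lines are dominated. Here the surviving (envelope) indices are i = 3, i = 2, i = 1, i = 0.
Intersections between consecutive envelope lines give the roots: for adjacent envelope indices i < j the intersection is x = (a_i − a_j) / (j − i). Reading off the sorted break points: {-1, 3, 7}.
Verification: at each break x_0, at least two indices attain the minimum of min_i(a_i + i · x_0).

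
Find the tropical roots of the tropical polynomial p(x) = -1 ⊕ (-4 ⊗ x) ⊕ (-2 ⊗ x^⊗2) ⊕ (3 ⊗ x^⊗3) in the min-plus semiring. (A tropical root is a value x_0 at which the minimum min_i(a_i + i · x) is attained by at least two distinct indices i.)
Roots: {-5, -2, 3}

Each tropical root is a break point of the lower envelope of the lines y = a_i + i · x (there are 4 lines, with slopes 0, 1, ..., 3). Only the lines that attain the minimum somewhere contribute to roots; other lines are dominated. Here the surviving (envelope) indices are i = 3, i = 2, i = 1, i = 0.
Intersections between consecutive envelope lines give the roots: for adjacent envelope indices i < j the intersection is x = (a_i − a_j) / (j − i). Reading off the sorted break points: {-5, -2, 3}.
Verification: at each break x_0, at least two indices attain the minimum of min_i(a_i + i · x_0).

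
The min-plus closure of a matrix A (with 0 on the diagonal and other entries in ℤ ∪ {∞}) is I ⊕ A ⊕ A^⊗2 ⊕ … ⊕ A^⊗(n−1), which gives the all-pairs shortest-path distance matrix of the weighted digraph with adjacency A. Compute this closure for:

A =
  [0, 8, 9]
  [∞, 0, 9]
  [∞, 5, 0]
Closure =
  [0, 8, 9]
  [∞, 0, 9]
  [∞, 5, 0]

This is the Floyd-Warshall all-pairs shortest-path computation. For each intermediate vertex k = 0, 1, …, 2, update dist[i][j] ← min(dist[i][j], dist[i][k] + dist[k][j]). The final matrix gives, for each (i, j), the minimum total weight of any directed path from i to j (possibly empty when i = j).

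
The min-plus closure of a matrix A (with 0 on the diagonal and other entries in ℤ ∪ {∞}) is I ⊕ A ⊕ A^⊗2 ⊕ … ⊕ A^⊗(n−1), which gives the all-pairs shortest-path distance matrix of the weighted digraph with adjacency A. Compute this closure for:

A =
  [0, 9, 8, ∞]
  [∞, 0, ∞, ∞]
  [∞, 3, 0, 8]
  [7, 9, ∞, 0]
Closure =
  [0, 9, 8, 16]
  [∞, 0, ∞, ∞]
  [15, 3, 0, 8]
  [7, 9, 15, 0]

This is the Floyd-Warshall all-pairs shortest-path computation. For each intermediate vertex k = 0, 1, …, 3, update dist[i][j] ← min(dist[i][j], dist[i][k] + dist[k][j]). The final matrix gives, for each (i, j), the minimum total weight of any directed path from i to j (possibly empty when i = j).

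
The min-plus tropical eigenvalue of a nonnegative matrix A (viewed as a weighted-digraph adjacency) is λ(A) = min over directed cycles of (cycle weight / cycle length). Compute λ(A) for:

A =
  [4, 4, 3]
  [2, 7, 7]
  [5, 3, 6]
λ(A) = 8/3

Enumerate directed cycles and compute their means (weight / length). Sample:
  cycle 0 → 0: weight = 4, length = 1, mean = 4/1 ≈ 4.000
  cycle 1 → 1: weight = 7, length = 1, mean = 7/1 ≈ 7.000
  cycle 2 → 2: weight = 6, length = 1, mean = 6/1 ≈ 6.000
  cycle 0 → 1 → 0: weight = 6, length = 2, mean = 6/2 ≈ 3.000
  cycle 0 → 2 → 0: weight = 8, length = 2, mean = 8/2 ≈ 4.000
  cycle 1 → 0 → 1: weight = 6, length = 2, mean = 6/2 ≈ 3.000
Minimum mean = 2.667, attained e.g. along the cycle 0 → 2 → 1 → 0 with weight 8 and length 3. So λ(A) = 8/3 = 8/3.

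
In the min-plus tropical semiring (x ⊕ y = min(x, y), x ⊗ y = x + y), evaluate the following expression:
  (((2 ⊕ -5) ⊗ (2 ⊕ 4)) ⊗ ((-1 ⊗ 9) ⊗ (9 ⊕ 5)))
(((2 ⊕ -5) ⊗ (2 ⊕ 4)) ⊗ ((-1 ⊗ 9) ⊗ (9 ⊕ 5))) = 10

Expand innermost to outermost. Recall ⊕ takes the minimum of its arguments and ⊗ takes their sum. Working out the expression (((2 ⊕ -5) ⊗ (2 ⊕ 4)) ⊗ ((-1 ⊗ 9) ⊗ (9 ⊕ 5))) gives 10.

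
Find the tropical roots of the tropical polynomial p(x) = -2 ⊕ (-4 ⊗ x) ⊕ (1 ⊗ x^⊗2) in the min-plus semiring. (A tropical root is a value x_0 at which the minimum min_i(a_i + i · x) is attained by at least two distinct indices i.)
Roots: {-5, 2}

Each tropical root is a break point of the lower envelope of the lines y = a_i + i · x (there are 3 lines, with slopes 0, 1, ..., 2). Only the lines that attain the minimum somewhere contribute to roots; other lines are dominated. Here the surviving (envelope) indices are i = 2, i = 1, i = 0.
Intersections between consecutive envelope lines give the roots: for adjacent envelope indices i < j the intersection is x = (a_i − a_j) / (j − i). Reading off the sorted break points: {-5, 2}.
Verification: at each break x_0, at least two indices attain the minimum of min_i(a_i + i · x_0).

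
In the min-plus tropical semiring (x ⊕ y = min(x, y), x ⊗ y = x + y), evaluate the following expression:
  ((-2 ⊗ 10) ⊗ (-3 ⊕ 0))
((-2 ⊗ 10) ⊗ (-3 ⊕ 0)) = 5

Expand innermost to outermost. Recall ⊕ takes the minimum of its arguments and ⊗ takes their sum. Working out the expression ((-2 ⊗ 10) ⊗ (-3 ⊕ 0)) gives 5.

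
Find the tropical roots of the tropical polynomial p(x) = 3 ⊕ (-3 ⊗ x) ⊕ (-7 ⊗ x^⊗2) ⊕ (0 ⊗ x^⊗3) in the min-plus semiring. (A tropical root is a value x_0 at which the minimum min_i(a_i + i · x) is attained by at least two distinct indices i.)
Roots: {-7, 4, 6}

Each tropical root is a break point of the lower envelope of the lines y = a_i + i · x (there are 4 lines, with slopes 0, 1, ..., 3). Only the lines that attain the minimum somewhere contribute to roots; other lines are dominated. Here the surviving (envelope) indices are i = 3, i = 2, i = 1, i = 0.
Intersections between consecutive envelope lines give the roots: for adjacent envelope indices i < j the intersection is x = (a_i − a_j) / (j − i). Reading off the sorted break points: {-7, 4, 6}.
Verification: at each break x_0, at least two indices attain the minimum of min_i(a_i + i · x_0).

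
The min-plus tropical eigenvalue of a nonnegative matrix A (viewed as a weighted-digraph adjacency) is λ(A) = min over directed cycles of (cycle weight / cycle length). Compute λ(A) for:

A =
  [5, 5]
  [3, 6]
λ(A) = 4

Enumerate directed cycles and compute their means (weight / length). Sample:
  cycle 0 → 0: weight = 5, length = 1, mean = 5/1 ≈ 5.000
  cycle 1 → 1: weight = 6, length = 1, mean = 6/1 ≈ 6.000
  cycle 0 → 1 → 0: weight = 8, length = 2, mean = 8/2 ≈ 4.000
  cycle 1 → 0 → 1: weight = 8, length = 2, mean = 8/2 ≈ 4.000
Minimum mean = 4.000, attained e.g. along the cycle 0 → 1 → 0 with weight 8 and length 2. So λ(A) = 8/2 = 4.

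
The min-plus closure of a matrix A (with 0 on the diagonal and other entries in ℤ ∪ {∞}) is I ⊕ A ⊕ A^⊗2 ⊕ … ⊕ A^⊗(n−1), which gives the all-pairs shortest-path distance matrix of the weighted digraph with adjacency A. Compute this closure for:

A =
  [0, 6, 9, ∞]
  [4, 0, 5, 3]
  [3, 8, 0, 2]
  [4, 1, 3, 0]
Closure =
  [0, 6, 9, 9]
  [4, 0, 5, 3]
  [3, 3, 0, 2]
  [4, 1, 3, 0]

This is the Floyd-Warshall all-pairs shortest-path computation. For each intermediate vertex k = 0, 1, …, 3, update dist[i][j] ← min(dist[i][j], dist[i][k] + dist[k][j]). The final matrix gives, for each (i, j), the minimum total weight of any directed path from i to j (possibly empty when i = j).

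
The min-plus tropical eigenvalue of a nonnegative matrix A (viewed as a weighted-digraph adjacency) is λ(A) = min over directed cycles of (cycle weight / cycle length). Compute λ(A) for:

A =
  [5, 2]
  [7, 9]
λ(A) = 9/2

Enumerate directed cycles and compute their means (weight / length). Sample:
  cycle 0 → 0: weight = 5, length = 1, mean = 5/1 ≈ 5.000
  cycle 1 → 1: weight = 9, length = 1, mean = 9/1 ≈ 9.000
  cycle 0 → 1 → 0: weight = 9, length = 2, mean = 9/2 ≈ 4.500
  cycle 1 → 0 → 1: weight = 9, length = 2, mean = 9/2 ≈ 4.500
Minimum mean = 4.500, attained e.g. along the cycle 0 → 1 → 0 with weight 9 and length 2. So λ(A) = 9/2 = 9/2.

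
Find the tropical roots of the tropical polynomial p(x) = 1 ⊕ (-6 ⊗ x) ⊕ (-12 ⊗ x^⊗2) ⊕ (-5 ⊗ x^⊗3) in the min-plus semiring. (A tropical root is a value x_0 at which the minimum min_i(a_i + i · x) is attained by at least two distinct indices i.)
Roots: {-7, 6, 7}

Each tropical root is a break point of the lower envelope of the lines y = a_i + i · x (there are 4 lines, with slopes 0, 1, ..., 3). Only the lines that attain the minimum somewhere contribute to roots; other lines are dominated. Here the surviving (envelope) indices are i = 3, i = 2, i = 1, i = 0.
Intersections between consecutive envelope lines give the roots: for adjacent envelope indices i < j the intersection is x = (a_i − a_j) / (j − i). Reading off the sorted break points: {-7, 6, 7}.
Verification: at each break x_0, at least two indices attain the minimum of min_i(a_i + i · x_0).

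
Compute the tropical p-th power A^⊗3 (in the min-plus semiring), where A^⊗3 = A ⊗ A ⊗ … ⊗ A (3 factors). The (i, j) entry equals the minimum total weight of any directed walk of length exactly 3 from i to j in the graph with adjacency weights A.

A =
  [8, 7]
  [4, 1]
A^⊗3 =
  [12, 9]
  [6, 3]

Each entry (A^⊗3)_ij equals the minimum over all length-3 walks i = v_0 → v_1 → … → v_3 = j of Σ_t A[v_t][v_{t+1}]. For example, for (i, j) = (0, 1) we minimise over 4 possible intermediate vertex sequences; the minimum is 9, attained along the walk 0 → 1 → 1 → 1.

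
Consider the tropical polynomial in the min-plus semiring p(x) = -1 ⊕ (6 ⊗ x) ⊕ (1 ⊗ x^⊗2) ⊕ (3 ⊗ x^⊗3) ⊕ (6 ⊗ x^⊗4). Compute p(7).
p(7) = -1

A tropical monomial a ⊗ x^⊗i evaluates to a + i · x. Evaluating each term at x = 7:
  Term 0 contributes -1 + 0 · 7 = -1
  Term 1 contributes 6 + 1 · 7 = 13
  Term 2 contributes 1 + 2 · 7 = 15
  Term 3 contributes 3 + 3 · 7 = 24
  Term 4 contributes 6 + 4 · 7 = 34
p(7) = ⊕ of these = min[-1, 13, 15, 24, 34] = -1.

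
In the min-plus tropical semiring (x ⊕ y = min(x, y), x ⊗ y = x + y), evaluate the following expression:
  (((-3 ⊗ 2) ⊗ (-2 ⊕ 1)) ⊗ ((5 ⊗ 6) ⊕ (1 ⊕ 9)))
(((-3 ⊗ 2) ⊗ (-2 ⊕ 1)) ⊗ ((5 ⊗ 6) ⊕ (1 ⊕ 9))) = -2

Expand innermost to outermost. Recall ⊕ takes the minimum of its arguments and ⊗ takes their sum. Working out the expression (((-3 ⊗ 2) ⊗ (-2 ⊕ 1)) ⊗ ((5 ⊗ 6) ⊕ (1 ⊕ 9))) gives -2.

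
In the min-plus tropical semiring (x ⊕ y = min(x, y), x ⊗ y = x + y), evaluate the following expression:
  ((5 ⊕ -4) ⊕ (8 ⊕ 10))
((5 ⊕ -4) ⊕ (8 ⊕ 10)) = -4

Expand innermost to outermost. Recall ⊕ takes the minimum of its arguments and ⊗ takes their sum. Working out the expression ((5 ⊕ -4) ⊕ (8 ⊕ 10)) gives -4.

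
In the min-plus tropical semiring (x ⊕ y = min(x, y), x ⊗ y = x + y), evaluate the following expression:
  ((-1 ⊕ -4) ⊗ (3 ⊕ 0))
((-1 ⊕ -4) ⊗ (3 ⊕ 0)) = -4

Expand innermost to outermost. Recall ⊕ takes the minimum of its arguments and ⊗ takes their sum. Working out the expression ((-1 ⊕ -4) ⊗ (3 ⊕ 0)) gives -4.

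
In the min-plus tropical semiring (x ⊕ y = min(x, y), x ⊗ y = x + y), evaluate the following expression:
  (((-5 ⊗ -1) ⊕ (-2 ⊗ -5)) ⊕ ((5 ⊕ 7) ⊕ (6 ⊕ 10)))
(((-5 ⊗ -1) ⊕ (-2 ⊗ -5)) ⊕ ((5 ⊕ 7) ⊕ (6 ⊕ 10))) = -7

Expand innermost to outermost. Recall ⊕ takes the minimum of its arguments and ⊗ takes their sum. Working out the expression (((-5 ⊗ -1) ⊕ (-2 ⊗ -5)) ⊕ ((5 ⊕ 7) ⊕ (6 ⊕ 10))) gives -7.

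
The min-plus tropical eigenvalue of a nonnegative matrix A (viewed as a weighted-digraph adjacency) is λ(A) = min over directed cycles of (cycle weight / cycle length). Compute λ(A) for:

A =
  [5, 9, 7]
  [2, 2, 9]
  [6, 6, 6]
λ(A) = 2

Enumerate directed cycles and compute their means (weight / length). Sample:
  cycle 0 → 0: weight = 5, length = 1, mean = 5/1 ≈ 5.000
  cycle 1 → 1: weight = 2, length = 1, mean = 2/1 ≈ 2.000
  cycle 2 → 2: weight = 6, length = 1, mean = 6/1 ≈ 6.000
  cycle 0 → 1 → 0: weight = 11, length = 2, mean = 11/2 ≈ 5.500
  cycle 0 → 2 → 0: weight = 13, length = 2, mean = 13/2 ≈ 6.500
  cycle 1 → 0 → 1: weight = 11, length = 2, mean = 11/2 ≈ 5.500
Minimum mean = 2.000, attained e.g. along the cycle 1 → 1 with weight 2 and length 1. So λ(A) = 2/1 = 2.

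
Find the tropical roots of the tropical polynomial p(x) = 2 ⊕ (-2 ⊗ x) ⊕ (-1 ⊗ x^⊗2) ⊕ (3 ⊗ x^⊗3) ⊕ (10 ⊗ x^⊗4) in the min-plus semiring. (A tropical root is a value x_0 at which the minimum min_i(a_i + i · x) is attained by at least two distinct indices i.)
Roots: {-7, -4, -1, 4}

Each tropical root is a break point of the lower envelope of the lines y = a_i + i · x (there are 5 lines, with slopes 0, 1, ..., 4). Only the lines that attain the minimum somewhere contribute to roots; other lines are dominated. Here the surviving (envelope) indices are i = 4, i = 3, i = 2, i = 1, i = 0.
Intersections between consecutive envelope lines give the roots: for adjacent envelope indices i < j the intersection is x = (a_i − a_j) / (j − i). Reading off the sorted break points: {-7, -4, -1, 4}.
Verification: at each break x_0, at least two indices attain the minimum of min_i(a_i + i · x_0).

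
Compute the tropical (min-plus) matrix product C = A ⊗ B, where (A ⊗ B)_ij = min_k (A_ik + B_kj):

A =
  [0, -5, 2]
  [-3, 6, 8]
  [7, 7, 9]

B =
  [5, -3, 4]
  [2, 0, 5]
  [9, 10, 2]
A ⊗ B =
  [-3, -5, 0]
  [2, -6, 1]
  [9, 4, 11]

Apply the min-plus product entry-by-entry:
  C[0][0] = min over k of (A[0][0] + B[0][0] = 0 + 5 = 5, A[0][1] + B[1][0] = -5 + 2 = -3, A[0][2] + B[2][0] = 2 + 9 = 11) = -3 (attained at k = 1)
  C[0][1] = min over k of (A[0][0] + B[0][1] = 0 + -3 = -3, A[0][1] + B[1][1] = -5 + 0 = -5, A[0][2] + B[2][1] = 2 + 10 = 12) = -5 (attained at k = 1)
  C[0][2] = min over k of (A[0][0] + B[0][2] = 0 + 4 = 4, A[0][1] + B[1][2] = -5 + 5 = 0, A[0][2] + B[2][2] = 2 + 2 = 4) = 0 (attained at k = 1)
  C[1][0] = min over k of (A[1][0] + B[0][0] = -3 + 5 = 2, A[1][1] + B[1][0] = 6 + 2 = 8, A[1][2] + B[2][0] = 8 + 9 = 17) = 2 (attained at k = 0)
  C[1][1] = min over k of (A[1][0] + B[0][1] = -3 + -3 = -6, A[1][1] + B[1][1] = 6 + 0 = 6, A[1][2] + B[2][1] = 8 + 10 = 18) = -6 (attained at k = 0)
  C[1][2] = min over k of (A[1][0] + B[0][2] = -3 + 4 = 1, A[1][1] + B[1][2] = 6 + 5 = 11, A[1][2] + B[2][2] = 8 + 2 = 10) = 1 (attained at k = 0)
  C[2][0] = min over k of (A[2][0] + B[0][0] = 7 + 5 = 12, A[2][1] + B[1][0] = 7 + 2 = 9, A[2][2] + B[2][0] = 9 + 9 = 18) = 9 (attained at k = 1)
  C[2][1] = min over k of (A[2][0] + B[0][1] = 7 + -3 = 4, A[2][1] + B[1][1] = 7 + 0 = 7, A[2][2] + B[2][1] = 9 + 10 = 19) = 4 (attained at k = 0)
  C[2][2] = min over k of (A[2][0] + B[0][2] = 7 + 4 = 11, A[2][1] + B[1][2] = 7 + 5 = 12, A[2][2] + B[2][2] = 9 + 2 = 11) = 11 (attained at k = 0)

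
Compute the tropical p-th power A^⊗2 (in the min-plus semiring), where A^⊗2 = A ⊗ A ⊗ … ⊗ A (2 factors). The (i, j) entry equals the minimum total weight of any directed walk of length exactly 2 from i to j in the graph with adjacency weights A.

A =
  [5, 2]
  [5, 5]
A^⊗2 =
  [7, 7]
  [10, 7]

Each entry (A^⊗2)_ij equals the minimum over all length-2 walks i = v_0 → v_1 → … → v_2 = j of Σ_t A[v_t][v_{t+1}]. For example, for (i, j) = (0, 1) we minimise over 2 possible intermediate vertex sequences; the minimum is 7, attained along the walk 0 → 0 → 1.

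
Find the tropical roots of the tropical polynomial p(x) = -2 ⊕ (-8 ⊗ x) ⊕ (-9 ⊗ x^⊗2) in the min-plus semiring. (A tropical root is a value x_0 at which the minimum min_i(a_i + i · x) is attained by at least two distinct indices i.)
Roots: {1, 6}

Each tropical root is a break point of the lower envelope of the lines y = a_i + i · x (there are 3 lines, with slopes 0, 1, ..., 2). Only the lines that attain the minimum somewhere contribute to roots; other lines are dominated. Here the surviving (envelope) indices are i = 2, i = 1, i = 0.
Intersections between consecutive envelope lines give the roots: for adjacent envelope indices i < j the intersection is x = (a_i − a_j) / (j − i). Reading off the sorted break points: {1, 6}.
Verification: at each break x_0, at least two indices attain the minimum of min_i(a_i + i · x_0).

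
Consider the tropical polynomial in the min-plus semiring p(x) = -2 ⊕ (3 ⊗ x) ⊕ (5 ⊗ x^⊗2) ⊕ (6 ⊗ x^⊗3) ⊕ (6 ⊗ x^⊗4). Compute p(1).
p(1) = -2

A tropical monomial a ⊗ x^⊗i evaluates to a + i · x. Evaluating each term at x = 1:
  Term 0 contributes -2 + 0 · 1 = -2
  Term 1 contributes 3 + 1 · 1 = 4
  Term 2 contributes 5 + 2 · 1 = 7
  Term 3 contributes 6 + 3 · 1 = 9
  Term 4 contributes 6 + 4 · 1 = 10
p(1) = ⊕ of these = min[-2, 4, 7, 9, 10] = -2.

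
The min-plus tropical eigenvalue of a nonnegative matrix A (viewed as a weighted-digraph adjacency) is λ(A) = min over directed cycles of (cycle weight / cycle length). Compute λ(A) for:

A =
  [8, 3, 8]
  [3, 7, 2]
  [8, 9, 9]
λ(A) = 3

Enumerate directed cycles and compute their means (weight / length). Sample:
  cycle 0 → 0: weight = 8, length = 1, mean = 8/1 ≈ 8.000
  cycle 1 → 1: weight = 7, length = 1, mean = 7/1 ≈ 7.000
  cycle 2 → 2: weight = 9, length = 1, mean = 9/1 ≈ 9.000
  cycle 0 → 1 → 0: weight = 6, length = 2, mean = 6/2 ≈ 3.000
  cycle 0 → 2 → 0: weight = 16, length = 2, mean = 16/2 ≈ 8.000
  cycle 1 → 0 → 1: weight = 6, length = 2, mean = 6/2 ≈ 3.000
Minimum mean = 3.000, attained e.g. along the cycle 0 → 1 → 0 with weight 6 and length 2. So λ(A) = 6/2 = 3.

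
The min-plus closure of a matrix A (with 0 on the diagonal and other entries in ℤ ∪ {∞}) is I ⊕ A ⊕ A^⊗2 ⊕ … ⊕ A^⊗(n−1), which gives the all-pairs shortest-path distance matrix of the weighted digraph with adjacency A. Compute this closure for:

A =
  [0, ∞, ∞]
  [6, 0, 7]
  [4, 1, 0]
Closure =
  [0, ∞, ∞]
  [6, 0, 7]
  [4, 1, 0]

This is the Floyd-Warshall all-pairs shortest-path computation. For each intermediate vertex k = 0, 1, …, 2, update dist[i][j] ← min(dist[i][j], dist[i][k] + dist[k][j]). The final matrix gives, for each (i, j), the minimum total weight of any directed path from i to j (possibly empty when i = j).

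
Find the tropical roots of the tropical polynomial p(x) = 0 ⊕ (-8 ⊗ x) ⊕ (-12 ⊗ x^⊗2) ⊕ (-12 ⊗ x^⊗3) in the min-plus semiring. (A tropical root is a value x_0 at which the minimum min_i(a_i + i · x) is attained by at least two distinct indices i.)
Roots: {0, 4, 8}

Each tropical root is a break point of the lower envelope of the lines y = a_i + i · x (there are 4 lines, with slopes 0, 1, ..., 3). Only the lines that attain the minimum somewhere contribute to roots; other lines are dominated. Here the surviving (envelope) indices are i = 3, i = 2, i = 1, i = 0.
Intersections between consecutive envelope lines give the roots: for adjacent envelope indices i < j the intersection is x = (a_i − a_j) / (j − i). Reading off the sorted break points: {0, 4, 8}.
Verification: at each break x_0, at least two indices attain the minimum of min_i(a_i + i · x_0).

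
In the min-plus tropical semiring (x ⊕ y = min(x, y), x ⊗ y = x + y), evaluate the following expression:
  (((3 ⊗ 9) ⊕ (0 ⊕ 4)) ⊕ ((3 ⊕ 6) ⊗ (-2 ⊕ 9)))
(((3 ⊗ 9) ⊕ (0 ⊕ 4)) ⊕ ((3 ⊕ 6) ⊗ (-2 ⊕ 9))) = 0

Expand innermost to outermost. Recall ⊕ takes the minimum of its arguments and ⊗ takes their sum. Working out the expression (((3 ⊗ 9) ⊕ (0 ⊕ 4)) ⊕ ((3 ⊕ 6) ⊗ (-2 ⊕ 9))) gives 0.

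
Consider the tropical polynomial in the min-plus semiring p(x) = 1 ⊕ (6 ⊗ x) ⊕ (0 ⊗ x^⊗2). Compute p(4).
p(4) = 1

A tropical monomial a ⊗ x^⊗i evaluates to a + i · x. Evaluating each term at x = 4:
  Term 0 contributes 1 + 0 · 4 = 1
  Term 1 contributes 6 + 1 · 4 = 10
  Term 2 contributes 0 + 2 · 4 = 8
p(4) = ⊕ of these = min[1, 10, 8] = 1.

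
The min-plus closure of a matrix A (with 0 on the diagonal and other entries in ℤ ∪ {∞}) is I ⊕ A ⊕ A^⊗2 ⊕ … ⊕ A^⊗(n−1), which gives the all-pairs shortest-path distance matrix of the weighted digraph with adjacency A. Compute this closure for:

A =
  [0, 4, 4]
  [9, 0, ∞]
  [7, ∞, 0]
Closure =
  [0, 4, 4]
  [9, 0, 13]
  [7, 11, 0]

This is the Floyd-Warshall all-pairs shortest-path computation. For each intermediate vertex k = 0, 1, …, 2, update dist[i][j] ← min(dist[i][j], dist[i][k] + dist[k][j]). The final matrix gives, for each (i, j), the minimum total weight of any directed path from i to j (possibly empty when i = j).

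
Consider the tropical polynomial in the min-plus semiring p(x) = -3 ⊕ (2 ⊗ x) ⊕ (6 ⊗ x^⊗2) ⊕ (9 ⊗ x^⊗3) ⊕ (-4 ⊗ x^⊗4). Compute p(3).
p(3) = -3

A tropical monomial a ⊗ x^⊗i evaluates to a + i · x. Evaluating each term at x = 3:
  Term 0 contributes -3 + 0 · 3 = -3
  Term 1 contributes 2 + 1 · 3 = 5
  Term 2 contributes 6 + 2 · 3 = 12
  Term 3 contributes 9 + 3 · 3 = 18
  Term 4 contributes -4 + 4 · 3 = 8
p(3) = ⊕ of these = min[-3, 5, 12, 18, 8] = -3.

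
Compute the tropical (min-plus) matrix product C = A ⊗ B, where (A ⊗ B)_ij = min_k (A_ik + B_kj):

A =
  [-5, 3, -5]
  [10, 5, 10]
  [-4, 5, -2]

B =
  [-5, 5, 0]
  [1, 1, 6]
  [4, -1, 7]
A ⊗ B =
  [-10, -6, -5]
  [5, 6, 10]
  [-9, -3, -4]

Apply the min-plus product entry-by-entry:
  C[0][0] = min over k of (A[0][0] + B[0][0] = -5 + -5 = -10, A[0][1] + B[1][0] = 3 + 1 = 4, A[0][2] + B[2][0] = -5 + 4 = -1) = -10 (attained at k = 0)
  C[0][1] = min over k of (A[0][0] + B[0][1] = -5 + 5 = 0, A[0][1] + B[1][1] = 3 + 1 = 4, A[0][2] + B[2][1] = -5 + -1 = -6) = -6 (attained at k = 2)
  C[0][2] = min over k of (A[0][0] + B[0][2] = -5 + 0 = -5, A[0][1] + B[1][2] = 3 + 6 = 9, A[0][2] + B[2][2] = -5 + 7 = 2) = -5 (attained at k = 0)
  C[1][0] = min over k of (A[1][0] + B[0][0] = 10 + -5 = 5, A[1][1] + B[1][0] = 5 + 1 = 6, A[1][2] + B[2][0] = 10 + 4 = 14) = 5 (attained at k = 0)
  C[1][1] = min over k of (A[1][0] + B[0][1] = 10 + 5 = 15, A[1][1] + B[1][1] = 5 + 1 = 6, A[1][2] + B[2][1] = 10 + -1 = 9) = 6 (attained at k = 1)
  C[1][2] = min over k of (A[1][0] + B[0][2] = 10 + 0 = 10, A[1][1] + B[1][2] = 5 + 6 = 11, A[1][2] + B[2][2] = 10 + 7 = 17) = 10 (attained at k = 0)
  C[2][0] = min over k of (A[2][0] + B[0][0] = -4 + -5 = -9, A[2][1] + B[1][0] = 5 + 1 = 6, A[2][2] + B[2][0] = -2 + 4 = 2) = -9 (attained at k = 0)
  C[2][1] = min over k of (A[2][0] + B[0][1] = -4 + 5 = 1, A[2][1] + B[1][1] = 5 + 1 = 6, A[2][2] + B[2][1] = -2 + -1 = -3) = -3 (attained at k = 2)
  C[2][2] = min over k of (A[2][0] + B[0][2] = -4 + 0 = -4, A[2][1] + B[1][2] = 5 + 6 = 11, A[2][2] + B[2][2] = -2 + 7 = 5) = -4 (attained at k = 0)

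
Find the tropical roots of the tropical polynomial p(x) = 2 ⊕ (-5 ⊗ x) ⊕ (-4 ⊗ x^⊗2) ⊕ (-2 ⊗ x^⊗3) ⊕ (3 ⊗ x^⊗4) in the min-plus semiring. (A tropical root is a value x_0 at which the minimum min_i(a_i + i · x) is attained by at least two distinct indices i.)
Roots: {-5, -2, -1, 7}

Each tropical root is a break point of the lower envelope of the lines y = a_i + i · x (there are 5 lines, with slopes 0, 1, ..., 4). Only the lines that attain the minimum somewhere contribute to roots; other lines are dominated. Here the surviving (envelope) indices are i = 4, i = 3, i = 2, i = 1, i = 0.
Intersections between consecutive envelope lines give the roots: for adjacent envelope indices i < j the intersection is x = (a_i − a_j) / (j − i). Reading off the sorted break points: {-5, -2, -1, 7}.
Verification: at each break x_0, at least two indices attain the minimum of min_i(a_i + i · x_0).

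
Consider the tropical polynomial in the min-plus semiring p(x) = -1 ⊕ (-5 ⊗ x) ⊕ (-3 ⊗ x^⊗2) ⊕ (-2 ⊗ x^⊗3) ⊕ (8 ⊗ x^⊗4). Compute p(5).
p(5) = -1

A tropical monomial a ⊗ x^⊗i evaluates to a + i · x. Evaluating each term at x = 5:
  Term 0 contributes -1 + 0 · 5 = -1
  Term 1 contributes -5 + 1 · 5 = 0
  Term 2 contributes -3 + 2 · 5 = 7
  Term 3 contributes -2 + 3 · 5 = 13
  Term 4 contributes 8 + 4 · 5 = 28
p(5) = ⊕ of these = min[-1, 0, 7, 13, 28] = -1.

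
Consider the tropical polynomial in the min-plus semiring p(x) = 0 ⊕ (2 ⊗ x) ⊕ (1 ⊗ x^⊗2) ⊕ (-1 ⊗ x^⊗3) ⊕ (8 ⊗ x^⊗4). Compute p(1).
p(1) = 0

A tropical monomial a ⊗ x^⊗i evaluates to a + i · x. Evaluating each term at x = 1:
  Term 0 contributes 0 + 0 · 1 = 0
  Term 1 contributes 2 + 1 · 1 = 3
  Term 2 contributes 1 + 2 · 1 = 3
  Term 3 contributes -1 + 3 · 1 = 2
  Term 4 contributes 8 + 4 · 1 = 12
p(1) = ⊕ of these = min[0, 3, 3, 2, 12] = 0.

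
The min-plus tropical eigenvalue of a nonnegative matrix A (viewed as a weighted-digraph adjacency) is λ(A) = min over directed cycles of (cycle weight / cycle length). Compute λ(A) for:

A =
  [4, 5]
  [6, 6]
λ(A) = 4

Enumerate directed cycles and compute their means (weight / length). Sample:
  cycle 0 → 0: weight = 4, length = 1, mean = 4/1 ≈ 4.000
  cycle 1 → 1: weight = 6, length = 1, mean = 6/1 ≈ 6.000
  cycle 0 → 1 → 0: weight = 11, length = 2, mean = 11/2 ≈ 5.500
  cycle 1 → 0 → 1: weight = 11, length = 2, mean = 11/2 ≈ 5.500
Minimum mean = 4.000, attained e.g. along the cycle 0 → 0 with weight 4 and length 1. So λ(A) = 4/1 = 4.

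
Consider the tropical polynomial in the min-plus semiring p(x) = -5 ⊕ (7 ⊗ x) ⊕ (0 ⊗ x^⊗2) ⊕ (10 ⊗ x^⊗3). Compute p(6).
p(6) = -5

A tropical monomial a ⊗ x^⊗i evaluates to a + i · x. Evaluating each term at x = 6:
  Term 0 contributes -5 + 0 · 6 = -5
  Term 1 contributes 7 + 1 · 6 = 13
  Term 2 contributes 0 + 2 · 6 = 12
  Term 3 contributes 10 + 3 · 6 = 28
p(6) = ⊕ of these = min[-5, 13, 12, 28] = -5.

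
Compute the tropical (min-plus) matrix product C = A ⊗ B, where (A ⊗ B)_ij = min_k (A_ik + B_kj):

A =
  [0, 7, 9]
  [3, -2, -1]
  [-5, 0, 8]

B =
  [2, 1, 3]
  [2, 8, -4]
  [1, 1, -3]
A ⊗ B =
  [2, 1, 3]
  [0, 0, -6]
  [-3, -4, -4]

Apply the min-plus product entry-by-entry:
  C[0][0] = min over k of (A[0][0] + B[0][0] = 0 + 2 = 2, A[0][1] + B[1][0] = 7 + 2 = 9, A[0][2] + B[2][0] = 9 + 1 = 10) = 2 (attained at k = 0)
  C[0][1] = min over k of (A[0][0] + B[0][1] = 0 + 1 = 1, A[0][1] + B[1][1] = 7 + 8 = 15, A[0][2] + B[2][1] = 9 + 1 = 10) = 1 (attained at k = 0)
  C[0][2] = min over k of (A[0][0] + B[0][2] = 0 + 3 = 3, A[0][1] + B[1][2] = 7 + -4 = 3, A[0][2] + B[2][2] = 9 + -3 = 6) = 3 (attained at k = 0)
  C[1][0] = min over k of (A[1][0] + B[0][0] = 3 + 2 = 5, A[1][1] + B[1][0] = -2 + 2 = 0, A[1][2] + B[2][0] = -1 + 1 = 0) = 0 (attained at k = 1)
  C[1][1] = min over k of (A[1][0] + B[0][1] = 3 + 1 = 4, A[1][1] + B[1][1] = -2 + 8 = 6, A[1][2] + B[2][1] = -1 + 1 = 0) = 0 (attained at k = 2)
  C[1][2] = min over k of (A[1][0] + B[0][2] = 3 + 3 = 6, A[1][1] + B[1][2] = -2 + -4 = -6, A[1][2] + B[2][2] = -1 + -3 = -4) = -6 (attained at k = 1)
  C[2][0] = min over k of (A[2][0] + B[0][0] = -5 + 2 = -3, A[2][1] + B[1][0] = 0 + 2 = 2, A[2][2] + B[2][0] = 8 + 1 = 9) = -3 (attained at k = 0)
  C[2][1] = min over k of (A[2][0] + B[0][1] = -5 + 1 = -4, A[2][1] + B[1][1] = 0 + 8 = 8, A[2][2] + B[2][1] = 8 + 1 = 9) = -4 (attained at k = 0)
  C[2][2] = min over k of (A[2][0] + B[0][2] = -5 + 3 = -2, A[2][1] + B[1][2] = 0 + -4 = -4, A[2][2] + B[2][2] = 8 + -3 = 5) = -4 (attained at k = 1)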